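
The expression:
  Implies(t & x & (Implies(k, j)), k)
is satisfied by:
  {k: True, t: False, x: False}
  {t: False, x: False, k: False}
  {x: True, k: True, t: False}
  {x: True, t: False, k: False}
  {k: True, t: True, x: False}
  {t: True, k: False, x: False}
  {x: True, t: True, k: True}


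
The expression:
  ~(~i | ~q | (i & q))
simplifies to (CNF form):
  False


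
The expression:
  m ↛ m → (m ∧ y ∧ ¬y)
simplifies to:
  True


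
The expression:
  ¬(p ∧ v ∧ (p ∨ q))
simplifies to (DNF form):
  ¬p ∨ ¬v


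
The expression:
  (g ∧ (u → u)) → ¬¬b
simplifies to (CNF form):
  b ∨ ¬g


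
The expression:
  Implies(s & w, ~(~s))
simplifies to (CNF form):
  True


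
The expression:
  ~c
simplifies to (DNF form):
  ~c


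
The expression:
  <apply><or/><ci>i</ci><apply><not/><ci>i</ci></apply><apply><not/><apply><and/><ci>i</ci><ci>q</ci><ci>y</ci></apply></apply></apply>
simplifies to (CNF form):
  <true/>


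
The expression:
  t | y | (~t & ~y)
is always true.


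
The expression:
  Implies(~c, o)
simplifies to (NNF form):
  c | o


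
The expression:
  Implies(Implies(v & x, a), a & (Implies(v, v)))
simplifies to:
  a | (v & x)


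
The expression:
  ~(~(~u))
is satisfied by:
  {u: False}


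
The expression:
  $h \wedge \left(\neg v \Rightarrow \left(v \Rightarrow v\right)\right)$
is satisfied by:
  {h: True}


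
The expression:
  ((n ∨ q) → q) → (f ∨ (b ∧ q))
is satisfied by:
  {f: True, b: True, n: True, q: False}
  {f: True, b: True, n: False, q: False}
  {f: True, n: True, b: False, q: False}
  {f: True, n: False, b: False, q: False}
  {q: True, f: True, b: True, n: True}
  {q: True, f: True, b: True, n: False}
  {q: True, f: True, b: False, n: True}
  {q: True, f: True, b: False, n: False}
  {b: True, n: True, f: False, q: False}
  {n: True, f: False, b: False, q: False}
  {q: True, b: True, n: True, f: False}
  {q: True, b: True, f: False, n: False}


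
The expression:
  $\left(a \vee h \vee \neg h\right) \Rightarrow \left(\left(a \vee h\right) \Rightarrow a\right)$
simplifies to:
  $a \vee \neg h$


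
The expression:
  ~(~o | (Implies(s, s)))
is never true.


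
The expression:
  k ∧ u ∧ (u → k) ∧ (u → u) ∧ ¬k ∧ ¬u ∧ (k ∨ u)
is never true.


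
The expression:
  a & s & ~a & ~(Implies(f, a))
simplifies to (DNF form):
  False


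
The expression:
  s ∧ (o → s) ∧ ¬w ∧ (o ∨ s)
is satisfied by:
  {s: True, w: False}


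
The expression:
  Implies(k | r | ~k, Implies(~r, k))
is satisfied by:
  {r: True, k: True}
  {r: True, k: False}
  {k: True, r: False}


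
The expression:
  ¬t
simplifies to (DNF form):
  ¬t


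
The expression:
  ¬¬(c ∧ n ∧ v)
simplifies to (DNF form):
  c ∧ n ∧ v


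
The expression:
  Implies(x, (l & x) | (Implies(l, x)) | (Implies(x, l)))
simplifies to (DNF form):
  True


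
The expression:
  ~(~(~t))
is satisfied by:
  {t: False}


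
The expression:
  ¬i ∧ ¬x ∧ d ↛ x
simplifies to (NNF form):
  d ∧ ¬i ∧ ¬x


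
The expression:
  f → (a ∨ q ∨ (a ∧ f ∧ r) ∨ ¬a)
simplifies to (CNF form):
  True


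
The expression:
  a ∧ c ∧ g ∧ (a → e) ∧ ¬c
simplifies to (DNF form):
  False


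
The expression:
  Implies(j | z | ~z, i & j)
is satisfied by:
  {i: True, j: True}


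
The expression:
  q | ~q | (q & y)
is always true.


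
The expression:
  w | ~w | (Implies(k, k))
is always true.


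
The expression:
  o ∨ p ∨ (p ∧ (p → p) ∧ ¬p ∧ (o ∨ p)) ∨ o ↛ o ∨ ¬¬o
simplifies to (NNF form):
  o ∨ p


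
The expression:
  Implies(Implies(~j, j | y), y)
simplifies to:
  y | ~j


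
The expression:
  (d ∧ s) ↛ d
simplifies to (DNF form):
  False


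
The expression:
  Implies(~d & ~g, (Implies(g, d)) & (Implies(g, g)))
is always true.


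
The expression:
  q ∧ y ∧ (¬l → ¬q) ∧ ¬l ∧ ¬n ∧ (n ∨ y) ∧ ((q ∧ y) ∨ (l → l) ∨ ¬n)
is never true.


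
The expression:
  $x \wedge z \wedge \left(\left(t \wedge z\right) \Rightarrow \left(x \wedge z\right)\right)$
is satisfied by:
  {z: True, x: True}


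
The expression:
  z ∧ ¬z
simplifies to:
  False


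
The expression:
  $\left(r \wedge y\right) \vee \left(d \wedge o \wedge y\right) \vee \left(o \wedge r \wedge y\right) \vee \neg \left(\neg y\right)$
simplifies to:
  $y$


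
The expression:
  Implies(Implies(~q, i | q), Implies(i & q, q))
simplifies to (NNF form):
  True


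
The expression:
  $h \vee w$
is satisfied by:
  {h: True, w: True}
  {h: True, w: False}
  {w: True, h: False}


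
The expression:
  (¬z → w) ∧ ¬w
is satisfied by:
  {z: True, w: False}


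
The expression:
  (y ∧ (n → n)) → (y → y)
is always true.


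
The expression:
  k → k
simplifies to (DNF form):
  True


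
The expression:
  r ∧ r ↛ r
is never true.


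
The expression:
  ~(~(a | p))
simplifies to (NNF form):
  a | p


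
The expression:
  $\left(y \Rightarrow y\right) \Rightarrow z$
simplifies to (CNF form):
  $z$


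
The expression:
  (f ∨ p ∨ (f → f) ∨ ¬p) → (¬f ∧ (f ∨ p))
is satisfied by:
  {p: True, f: False}


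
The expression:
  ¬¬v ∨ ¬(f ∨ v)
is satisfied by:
  {v: True, f: False}
  {f: False, v: False}
  {f: True, v: True}


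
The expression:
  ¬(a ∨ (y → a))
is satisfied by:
  {y: True, a: False}


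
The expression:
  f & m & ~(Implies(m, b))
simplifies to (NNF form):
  f & m & ~b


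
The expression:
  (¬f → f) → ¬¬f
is always true.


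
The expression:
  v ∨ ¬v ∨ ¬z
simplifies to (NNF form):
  True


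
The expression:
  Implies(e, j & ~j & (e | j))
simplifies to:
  ~e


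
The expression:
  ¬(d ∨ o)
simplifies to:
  ¬d ∧ ¬o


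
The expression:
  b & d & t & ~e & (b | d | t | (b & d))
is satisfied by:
  {t: True, b: True, d: True, e: False}


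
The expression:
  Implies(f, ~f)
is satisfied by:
  {f: False}


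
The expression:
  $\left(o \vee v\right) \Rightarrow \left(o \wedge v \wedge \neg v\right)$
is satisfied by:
  {v: False, o: False}


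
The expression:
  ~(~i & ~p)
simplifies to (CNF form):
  i | p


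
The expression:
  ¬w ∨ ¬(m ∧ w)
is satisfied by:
  {w: False, m: False}
  {m: True, w: False}
  {w: True, m: False}


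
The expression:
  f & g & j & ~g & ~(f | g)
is never true.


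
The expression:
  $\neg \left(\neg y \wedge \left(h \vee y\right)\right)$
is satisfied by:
  {y: True, h: False}
  {h: False, y: False}
  {h: True, y: True}


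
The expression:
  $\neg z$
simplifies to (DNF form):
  $\neg z$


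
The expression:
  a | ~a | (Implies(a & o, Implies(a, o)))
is always true.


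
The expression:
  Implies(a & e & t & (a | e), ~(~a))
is always true.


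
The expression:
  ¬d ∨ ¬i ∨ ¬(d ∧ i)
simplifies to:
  ¬d ∨ ¬i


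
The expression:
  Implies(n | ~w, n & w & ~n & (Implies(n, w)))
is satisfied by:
  {w: True, n: False}


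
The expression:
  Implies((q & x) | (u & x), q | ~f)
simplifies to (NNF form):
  q | ~f | ~u | ~x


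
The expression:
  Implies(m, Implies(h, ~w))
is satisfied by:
  {w: False, m: False, h: False}
  {h: True, w: False, m: False}
  {m: True, w: False, h: False}
  {h: True, m: True, w: False}
  {w: True, h: False, m: False}
  {h: True, w: True, m: False}
  {m: True, w: True, h: False}


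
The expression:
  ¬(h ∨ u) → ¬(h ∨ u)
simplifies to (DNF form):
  True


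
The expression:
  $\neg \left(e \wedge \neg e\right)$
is always true.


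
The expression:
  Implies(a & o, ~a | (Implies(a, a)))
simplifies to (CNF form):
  True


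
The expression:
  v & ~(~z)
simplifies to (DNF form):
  v & z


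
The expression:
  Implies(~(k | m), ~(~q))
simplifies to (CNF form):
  k | m | q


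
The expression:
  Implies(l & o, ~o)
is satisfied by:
  {l: False, o: False}
  {o: True, l: False}
  {l: True, o: False}


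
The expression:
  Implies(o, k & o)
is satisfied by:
  {k: True, o: False}
  {o: False, k: False}
  {o: True, k: True}


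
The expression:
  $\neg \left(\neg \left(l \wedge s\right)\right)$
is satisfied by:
  {s: True, l: True}


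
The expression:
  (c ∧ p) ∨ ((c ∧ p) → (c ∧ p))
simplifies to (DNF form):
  True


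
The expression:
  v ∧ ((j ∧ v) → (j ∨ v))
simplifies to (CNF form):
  v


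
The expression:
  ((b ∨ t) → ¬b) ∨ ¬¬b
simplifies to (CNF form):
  True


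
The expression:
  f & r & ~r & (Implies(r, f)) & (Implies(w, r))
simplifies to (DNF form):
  False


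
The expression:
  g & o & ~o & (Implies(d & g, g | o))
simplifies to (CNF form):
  False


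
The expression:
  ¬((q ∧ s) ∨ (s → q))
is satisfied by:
  {s: True, q: False}


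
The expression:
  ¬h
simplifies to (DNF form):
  ¬h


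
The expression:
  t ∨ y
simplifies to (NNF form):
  t ∨ y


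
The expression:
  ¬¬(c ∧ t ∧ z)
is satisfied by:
  {t: True, z: True, c: True}


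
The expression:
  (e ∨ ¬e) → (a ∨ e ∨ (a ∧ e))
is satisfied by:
  {a: True, e: True}
  {a: True, e: False}
  {e: True, a: False}


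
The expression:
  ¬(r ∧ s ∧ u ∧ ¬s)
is always true.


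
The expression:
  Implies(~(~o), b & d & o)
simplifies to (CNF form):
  (b | ~o) & (d | ~o)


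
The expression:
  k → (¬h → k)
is always true.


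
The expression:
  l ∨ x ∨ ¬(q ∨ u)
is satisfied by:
  {l: True, x: True, u: False, q: False}
  {l: True, x: True, q: True, u: False}
  {l: True, x: True, u: True, q: False}
  {l: True, x: True, q: True, u: True}
  {l: True, u: False, q: False, x: False}
  {l: True, q: True, u: False, x: False}
  {l: True, u: True, q: False, x: False}
  {l: True, q: True, u: True, x: False}
  {x: True, u: False, q: False, l: False}
  {q: True, x: True, u: False, l: False}
  {x: True, u: True, q: False, l: False}
  {q: True, x: True, u: True, l: False}
  {x: False, u: False, q: False, l: False}


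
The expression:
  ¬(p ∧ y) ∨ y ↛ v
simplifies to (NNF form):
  ¬p ∨ ¬v ∨ ¬y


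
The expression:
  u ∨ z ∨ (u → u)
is always true.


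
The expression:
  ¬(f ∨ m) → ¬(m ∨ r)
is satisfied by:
  {m: True, f: True, r: False}
  {m: True, f: False, r: False}
  {f: True, m: False, r: False}
  {m: False, f: False, r: False}
  {r: True, m: True, f: True}
  {r: True, m: True, f: False}
  {r: True, f: True, m: False}


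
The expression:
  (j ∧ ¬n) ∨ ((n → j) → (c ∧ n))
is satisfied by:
  {n: True, c: True, j: False}
  {n: True, c: False, j: False}
  {n: True, j: True, c: True}
  {j: True, c: True, n: False}
  {j: True, c: False, n: False}


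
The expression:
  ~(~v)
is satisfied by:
  {v: True}


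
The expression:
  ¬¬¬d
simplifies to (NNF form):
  ¬d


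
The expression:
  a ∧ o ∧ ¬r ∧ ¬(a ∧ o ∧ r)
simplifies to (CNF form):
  a ∧ o ∧ ¬r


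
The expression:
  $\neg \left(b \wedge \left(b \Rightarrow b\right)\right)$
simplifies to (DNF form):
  $\neg b$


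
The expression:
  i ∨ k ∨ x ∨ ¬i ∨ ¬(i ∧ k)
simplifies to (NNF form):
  True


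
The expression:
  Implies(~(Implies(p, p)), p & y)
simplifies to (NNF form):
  True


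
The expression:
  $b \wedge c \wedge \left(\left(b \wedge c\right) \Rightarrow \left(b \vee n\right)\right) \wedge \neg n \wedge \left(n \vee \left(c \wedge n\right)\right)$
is never true.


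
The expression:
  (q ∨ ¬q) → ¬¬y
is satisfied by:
  {y: True}


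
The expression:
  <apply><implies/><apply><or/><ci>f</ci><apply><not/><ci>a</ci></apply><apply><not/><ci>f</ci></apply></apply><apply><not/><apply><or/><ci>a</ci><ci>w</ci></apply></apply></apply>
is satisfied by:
  {w: False, a: False}


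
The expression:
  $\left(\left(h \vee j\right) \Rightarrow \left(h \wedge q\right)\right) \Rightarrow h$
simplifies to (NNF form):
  $h \vee j$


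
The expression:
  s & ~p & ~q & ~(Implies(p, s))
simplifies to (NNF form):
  False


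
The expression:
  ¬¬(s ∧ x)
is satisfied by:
  {s: True, x: True}


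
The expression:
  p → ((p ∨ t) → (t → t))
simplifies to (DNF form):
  True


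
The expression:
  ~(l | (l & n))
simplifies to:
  ~l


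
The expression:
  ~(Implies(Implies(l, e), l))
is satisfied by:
  {l: False}


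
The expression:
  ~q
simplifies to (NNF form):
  ~q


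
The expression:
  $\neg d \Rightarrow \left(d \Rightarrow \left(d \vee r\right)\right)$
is always true.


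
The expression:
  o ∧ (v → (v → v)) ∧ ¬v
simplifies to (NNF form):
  o ∧ ¬v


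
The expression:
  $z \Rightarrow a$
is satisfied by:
  {a: True, z: False}
  {z: False, a: False}
  {z: True, a: True}


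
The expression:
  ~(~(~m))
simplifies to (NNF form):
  ~m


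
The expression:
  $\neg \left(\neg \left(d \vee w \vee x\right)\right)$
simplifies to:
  $d \vee w \vee x$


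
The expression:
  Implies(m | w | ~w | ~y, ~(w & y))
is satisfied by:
  {w: False, y: False}
  {y: True, w: False}
  {w: True, y: False}


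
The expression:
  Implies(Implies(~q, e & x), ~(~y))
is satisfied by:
  {y: True, e: False, x: False, q: False}
  {y: True, x: True, e: False, q: False}
  {y: True, e: True, x: False, q: False}
  {y: True, x: True, e: True, q: False}
  {y: True, q: True, e: False, x: False}
  {y: True, q: True, x: True, e: False}
  {y: True, q: True, e: True, x: False}
  {y: True, q: True, x: True, e: True}
  {q: False, e: False, x: False, y: False}
  {x: True, q: False, e: False, y: False}
  {e: True, q: False, x: False, y: False}


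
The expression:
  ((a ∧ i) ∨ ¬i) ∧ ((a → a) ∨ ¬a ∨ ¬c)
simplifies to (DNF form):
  a ∨ ¬i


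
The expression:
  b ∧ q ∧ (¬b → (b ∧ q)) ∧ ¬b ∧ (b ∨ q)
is never true.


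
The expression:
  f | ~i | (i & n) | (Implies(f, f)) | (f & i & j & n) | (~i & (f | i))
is always true.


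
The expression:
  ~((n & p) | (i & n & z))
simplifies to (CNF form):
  (~n | ~p) & (~i | ~n | ~p) & (~i | ~n | ~z) & (~n | ~p | ~z)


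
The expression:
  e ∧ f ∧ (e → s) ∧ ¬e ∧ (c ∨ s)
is never true.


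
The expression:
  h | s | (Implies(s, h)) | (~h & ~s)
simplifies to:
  True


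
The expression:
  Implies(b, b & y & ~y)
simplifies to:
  ~b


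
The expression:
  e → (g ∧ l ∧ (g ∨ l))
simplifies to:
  (g ∧ l) ∨ ¬e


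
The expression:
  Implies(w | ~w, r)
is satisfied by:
  {r: True}


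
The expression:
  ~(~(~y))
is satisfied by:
  {y: False}


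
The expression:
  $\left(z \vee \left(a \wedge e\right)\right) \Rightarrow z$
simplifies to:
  $z \vee \neg a \vee \neg e$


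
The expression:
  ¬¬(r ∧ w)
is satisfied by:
  {r: True, w: True}


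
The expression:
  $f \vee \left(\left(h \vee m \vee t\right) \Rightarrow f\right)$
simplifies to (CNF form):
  $\left(f \vee \neg h\right) \wedge \left(f \vee \neg m\right) \wedge \left(f \vee \neg t\right)$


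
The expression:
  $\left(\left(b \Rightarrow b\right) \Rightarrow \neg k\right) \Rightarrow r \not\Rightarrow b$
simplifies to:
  $k \vee \left(r \wedge \neg b\right)$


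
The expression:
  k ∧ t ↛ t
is never true.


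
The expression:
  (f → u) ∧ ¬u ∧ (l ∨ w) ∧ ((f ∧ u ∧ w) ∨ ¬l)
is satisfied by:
  {w: True, u: False, l: False, f: False}


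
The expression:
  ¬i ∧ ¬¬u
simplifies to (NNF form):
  u ∧ ¬i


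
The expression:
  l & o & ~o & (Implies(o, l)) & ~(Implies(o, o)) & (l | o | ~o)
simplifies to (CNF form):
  False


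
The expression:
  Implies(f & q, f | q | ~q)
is always true.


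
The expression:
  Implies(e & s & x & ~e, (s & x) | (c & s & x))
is always true.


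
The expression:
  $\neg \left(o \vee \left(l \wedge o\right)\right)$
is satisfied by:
  {o: False}


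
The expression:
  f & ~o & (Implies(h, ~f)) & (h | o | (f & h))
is never true.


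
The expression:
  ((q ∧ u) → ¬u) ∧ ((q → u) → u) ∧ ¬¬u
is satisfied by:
  {u: True, q: False}


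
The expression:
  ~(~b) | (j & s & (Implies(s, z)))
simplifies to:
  b | (j & s & z)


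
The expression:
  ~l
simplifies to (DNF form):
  ~l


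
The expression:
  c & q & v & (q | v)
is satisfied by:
  {c: True, q: True, v: True}


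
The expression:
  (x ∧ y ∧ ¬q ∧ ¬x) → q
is always true.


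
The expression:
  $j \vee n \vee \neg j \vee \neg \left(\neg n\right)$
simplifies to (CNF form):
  $\text{True}$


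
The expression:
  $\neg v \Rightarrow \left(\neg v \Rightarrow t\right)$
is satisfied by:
  {t: True, v: True}
  {t: True, v: False}
  {v: True, t: False}


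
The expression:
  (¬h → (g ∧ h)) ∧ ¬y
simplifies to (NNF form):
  h ∧ ¬y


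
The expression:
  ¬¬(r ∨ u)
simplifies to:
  r ∨ u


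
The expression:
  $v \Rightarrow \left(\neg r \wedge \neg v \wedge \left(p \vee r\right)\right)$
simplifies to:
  $\neg v$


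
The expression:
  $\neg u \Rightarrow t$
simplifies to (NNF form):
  $t \vee u$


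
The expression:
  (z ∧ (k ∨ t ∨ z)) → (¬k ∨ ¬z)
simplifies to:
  ¬k ∨ ¬z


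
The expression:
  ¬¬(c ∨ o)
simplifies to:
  c ∨ o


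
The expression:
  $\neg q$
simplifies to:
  $\neg q$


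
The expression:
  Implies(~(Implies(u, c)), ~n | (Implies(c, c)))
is always true.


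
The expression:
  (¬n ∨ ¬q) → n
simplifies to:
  n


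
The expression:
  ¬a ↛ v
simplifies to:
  v ∨ ¬a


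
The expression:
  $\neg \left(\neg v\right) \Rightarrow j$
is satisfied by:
  {j: True, v: False}
  {v: False, j: False}
  {v: True, j: True}


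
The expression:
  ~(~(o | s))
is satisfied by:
  {o: True, s: True}
  {o: True, s: False}
  {s: True, o: False}


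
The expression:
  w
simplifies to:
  w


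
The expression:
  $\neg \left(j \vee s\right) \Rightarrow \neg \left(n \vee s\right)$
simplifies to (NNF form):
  $j \vee s \vee \neg n$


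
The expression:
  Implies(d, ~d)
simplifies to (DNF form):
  ~d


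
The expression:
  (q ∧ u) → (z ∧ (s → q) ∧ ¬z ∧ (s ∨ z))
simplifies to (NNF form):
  ¬q ∨ ¬u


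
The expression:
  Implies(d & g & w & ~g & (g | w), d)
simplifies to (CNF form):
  True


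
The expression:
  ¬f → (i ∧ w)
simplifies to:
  f ∨ (i ∧ w)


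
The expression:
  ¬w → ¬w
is always true.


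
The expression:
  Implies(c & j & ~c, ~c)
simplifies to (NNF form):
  True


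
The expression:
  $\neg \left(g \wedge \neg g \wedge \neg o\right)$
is always true.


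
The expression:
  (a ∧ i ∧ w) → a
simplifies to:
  True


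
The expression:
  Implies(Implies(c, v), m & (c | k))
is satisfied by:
  {k: True, m: True, c: True, v: False}
  {m: True, c: True, v: False, k: False}
  {k: True, m: True, c: True, v: True}
  {m: True, c: True, v: True, k: False}
  {m: True, k: True, v: False, c: False}
  {m: True, k: True, v: True, c: False}
  {k: True, c: True, v: False, m: False}
  {c: True, k: False, v: False, m: False}


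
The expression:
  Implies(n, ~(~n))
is always true.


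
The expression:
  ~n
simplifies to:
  ~n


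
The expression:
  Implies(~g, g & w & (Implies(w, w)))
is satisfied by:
  {g: True}


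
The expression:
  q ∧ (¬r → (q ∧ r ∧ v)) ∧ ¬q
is never true.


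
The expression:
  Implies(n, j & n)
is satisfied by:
  {j: True, n: False}
  {n: False, j: False}
  {n: True, j: True}


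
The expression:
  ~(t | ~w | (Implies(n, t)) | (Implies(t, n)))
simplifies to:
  False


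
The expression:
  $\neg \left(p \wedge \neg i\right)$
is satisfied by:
  {i: True, p: False}
  {p: False, i: False}
  {p: True, i: True}


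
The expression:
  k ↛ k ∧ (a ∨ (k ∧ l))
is never true.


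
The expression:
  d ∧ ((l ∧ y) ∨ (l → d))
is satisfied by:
  {d: True}


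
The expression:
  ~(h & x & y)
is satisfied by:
  {x: False, y: False, h: False}
  {h: True, x: False, y: False}
  {y: True, x: False, h: False}
  {h: True, y: True, x: False}
  {x: True, h: False, y: False}
  {h: True, x: True, y: False}
  {y: True, x: True, h: False}


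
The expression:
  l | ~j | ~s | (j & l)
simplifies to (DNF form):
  l | ~j | ~s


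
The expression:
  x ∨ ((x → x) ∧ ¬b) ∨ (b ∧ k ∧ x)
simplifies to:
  x ∨ ¬b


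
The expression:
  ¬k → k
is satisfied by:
  {k: True}


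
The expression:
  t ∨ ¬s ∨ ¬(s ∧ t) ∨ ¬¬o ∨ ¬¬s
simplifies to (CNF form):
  True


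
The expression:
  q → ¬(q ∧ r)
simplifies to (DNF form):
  ¬q ∨ ¬r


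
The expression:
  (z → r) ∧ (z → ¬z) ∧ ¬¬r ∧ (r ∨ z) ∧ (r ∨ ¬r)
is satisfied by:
  {r: True, z: False}


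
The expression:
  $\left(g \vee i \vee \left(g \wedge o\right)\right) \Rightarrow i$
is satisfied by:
  {i: True, g: False}
  {g: False, i: False}
  {g: True, i: True}


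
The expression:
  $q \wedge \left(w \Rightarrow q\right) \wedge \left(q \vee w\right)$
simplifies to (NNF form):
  $q$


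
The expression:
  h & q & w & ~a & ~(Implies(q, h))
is never true.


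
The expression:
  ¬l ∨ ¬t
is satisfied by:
  {l: False, t: False}
  {t: True, l: False}
  {l: True, t: False}


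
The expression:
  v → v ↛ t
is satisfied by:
  {v: False, t: False}
  {t: True, v: False}
  {v: True, t: False}


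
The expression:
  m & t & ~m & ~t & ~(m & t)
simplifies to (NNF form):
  False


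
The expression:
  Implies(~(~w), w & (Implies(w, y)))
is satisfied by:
  {y: True, w: False}
  {w: False, y: False}
  {w: True, y: True}


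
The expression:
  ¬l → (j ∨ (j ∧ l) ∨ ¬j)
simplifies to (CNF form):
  True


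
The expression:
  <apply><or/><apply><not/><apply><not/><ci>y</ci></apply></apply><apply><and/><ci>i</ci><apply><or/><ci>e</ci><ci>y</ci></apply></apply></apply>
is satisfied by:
  {i: True, y: True, e: True}
  {i: True, y: True, e: False}
  {y: True, e: True, i: False}
  {y: True, e: False, i: False}
  {i: True, e: True, y: False}


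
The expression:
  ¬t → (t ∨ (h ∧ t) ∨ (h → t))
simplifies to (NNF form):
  t ∨ ¬h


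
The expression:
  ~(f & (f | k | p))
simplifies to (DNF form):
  ~f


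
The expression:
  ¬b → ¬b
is always true.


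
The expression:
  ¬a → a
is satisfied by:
  {a: True}


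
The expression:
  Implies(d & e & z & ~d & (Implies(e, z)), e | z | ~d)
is always true.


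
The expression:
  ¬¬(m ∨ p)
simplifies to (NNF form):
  m ∨ p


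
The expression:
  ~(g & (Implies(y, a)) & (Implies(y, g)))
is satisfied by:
  {y: True, a: False, g: False}
  {a: False, g: False, y: False}
  {y: True, a: True, g: False}
  {a: True, y: False, g: False}
  {g: True, y: True, a: False}


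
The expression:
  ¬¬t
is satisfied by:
  {t: True}


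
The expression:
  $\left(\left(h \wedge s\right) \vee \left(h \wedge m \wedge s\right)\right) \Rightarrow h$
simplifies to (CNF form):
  $\text{True}$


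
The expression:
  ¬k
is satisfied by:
  {k: False}


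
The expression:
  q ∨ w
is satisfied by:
  {q: True, w: True}
  {q: True, w: False}
  {w: True, q: False}


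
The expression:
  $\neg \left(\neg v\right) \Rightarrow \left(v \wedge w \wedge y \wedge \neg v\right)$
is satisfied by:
  {v: False}


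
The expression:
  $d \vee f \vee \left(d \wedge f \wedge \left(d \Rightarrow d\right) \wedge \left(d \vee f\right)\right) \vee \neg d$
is always true.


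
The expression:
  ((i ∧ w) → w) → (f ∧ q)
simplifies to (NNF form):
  f ∧ q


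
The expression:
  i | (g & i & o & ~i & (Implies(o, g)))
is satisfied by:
  {i: True}


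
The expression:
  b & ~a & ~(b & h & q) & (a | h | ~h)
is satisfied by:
  {b: True, h: False, a: False, q: False}
  {q: True, b: True, h: False, a: False}
  {h: True, b: True, q: False, a: False}


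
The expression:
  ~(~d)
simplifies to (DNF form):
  d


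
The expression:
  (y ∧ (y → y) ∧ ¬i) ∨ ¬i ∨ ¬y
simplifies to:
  ¬i ∨ ¬y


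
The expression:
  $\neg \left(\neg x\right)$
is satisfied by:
  {x: True}


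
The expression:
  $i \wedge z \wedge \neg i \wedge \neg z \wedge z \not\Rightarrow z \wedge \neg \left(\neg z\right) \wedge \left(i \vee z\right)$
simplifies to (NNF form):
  $\text{False}$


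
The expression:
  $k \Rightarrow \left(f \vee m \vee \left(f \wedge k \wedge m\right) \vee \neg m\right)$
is always true.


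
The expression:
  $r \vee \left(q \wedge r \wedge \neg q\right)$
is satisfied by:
  {r: True}


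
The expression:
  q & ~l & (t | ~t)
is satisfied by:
  {q: True, l: False}


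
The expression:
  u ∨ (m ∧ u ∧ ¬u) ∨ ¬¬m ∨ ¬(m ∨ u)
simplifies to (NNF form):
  True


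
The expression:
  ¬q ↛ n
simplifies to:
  ¬n ∧ ¬q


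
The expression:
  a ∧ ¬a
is never true.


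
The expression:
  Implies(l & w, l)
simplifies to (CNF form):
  True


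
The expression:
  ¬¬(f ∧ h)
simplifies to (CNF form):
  f ∧ h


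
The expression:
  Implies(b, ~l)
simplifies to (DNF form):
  ~b | ~l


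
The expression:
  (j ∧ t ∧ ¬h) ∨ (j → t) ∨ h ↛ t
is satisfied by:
  {t: True, h: True, j: False}
  {t: True, h: False, j: False}
  {h: True, t: False, j: False}
  {t: False, h: False, j: False}
  {j: True, t: True, h: True}
  {j: True, t: True, h: False}
  {j: True, h: True, t: False}


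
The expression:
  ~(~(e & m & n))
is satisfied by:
  {m: True, e: True, n: True}


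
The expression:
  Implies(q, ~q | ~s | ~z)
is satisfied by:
  {s: False, q: False, z: False}
  {z: True, s: False, q: False}
  {q: True, s: False, z: False}
  {z: True, q: True, s: False}
  {s: True, z: False, q: False}
  {z: True, s: True, q: False}
  {q: True, s: True, z: False}


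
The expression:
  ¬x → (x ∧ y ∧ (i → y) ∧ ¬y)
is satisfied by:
  {x: True}


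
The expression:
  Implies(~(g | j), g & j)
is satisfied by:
  {g: True, j: True}
  {g: True, j: False}
  {j: True, g: False}


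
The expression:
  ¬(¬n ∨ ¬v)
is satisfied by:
  {n: True, v: True}


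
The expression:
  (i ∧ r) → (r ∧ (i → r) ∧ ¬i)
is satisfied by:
  {i: False, r: False}
  {r: True, i: False}
  {i: True, r: False}


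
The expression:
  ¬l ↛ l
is always true.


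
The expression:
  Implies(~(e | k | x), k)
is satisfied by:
  {x: True, k: True, e: True}
  {x: True, k: True, e: False}
  {x: True, e: True, k: False}
  {x: True, e: False, k: False}
  {k: True, e: True, x: False}
  {k: True, e: False, x: False}
  {e: True, k: False, x: False}


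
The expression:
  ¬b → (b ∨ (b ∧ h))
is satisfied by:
  {b: True}


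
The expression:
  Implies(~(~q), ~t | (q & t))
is always true.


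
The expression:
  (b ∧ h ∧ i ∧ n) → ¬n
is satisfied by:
  {h: False, n: False, i: False, b: False}
  {b: True, h: False, n: False, i: False}
  {i: True, h: False, n: False, b: False}
  {b: True, i: True, h: False, n: False}
  {n: True, b: False, h: False, i: False}
  {b: True, n: True, h: False, i: False}
  {i: True, n: True, b: False, h: False}
  {b: True, i: True, n: True, h: False}
  {h: True, i: False, n: False, b: False}
  {b: True, h: True, i: False, n: False}
  {i: True, h: True, b: False, n: False}
  {b: True, i: True, h: True, n: False}
  {n: True, h: True, i: False, b: False}
  {b: True, n: True, h: True, i: False}
  {i: True, n: True, h: True, b: False}


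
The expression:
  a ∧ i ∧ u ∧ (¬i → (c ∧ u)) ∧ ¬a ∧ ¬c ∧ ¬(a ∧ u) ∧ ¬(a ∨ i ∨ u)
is never true.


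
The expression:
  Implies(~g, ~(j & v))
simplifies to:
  g | ~j | ~v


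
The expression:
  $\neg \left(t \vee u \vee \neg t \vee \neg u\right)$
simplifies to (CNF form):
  $\text{False}$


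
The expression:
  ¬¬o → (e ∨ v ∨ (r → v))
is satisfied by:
  {v: True, e: True, o: False, r: False}
  {v: True, o: False, e: False, r: False}
  {e: True, v: False, o: False, r: False}
  {v: False, o: False, e: False, r: False}
  {r: True, v: True, e: True, o: False}
  {r: True, v: True, o: False, e: False}
  {r: True, e: True, v: False, o: False}
  {r: True, v: False, o: False, e: False}
  {v: True, o: True, e: True, r: False}
  {v: True, o: True, r: False, e: False}
  {o: True, e: True, r: False, v: False}
  {o: True, r: False, e: False, v: False}
  {v: True, o: True, r: True, e: True}
  {v: True, o: True, r: True, e: False}
  {o: True, r: True, e: True, v: False}


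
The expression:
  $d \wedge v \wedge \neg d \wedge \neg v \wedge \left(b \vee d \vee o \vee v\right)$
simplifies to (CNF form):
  $\text{False}$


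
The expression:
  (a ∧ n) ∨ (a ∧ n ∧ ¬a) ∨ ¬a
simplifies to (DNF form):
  n ∨ ¬a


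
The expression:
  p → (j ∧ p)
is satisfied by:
  {j: True, p: False}
  {p: False, j: False}
  {p: True, j: True}


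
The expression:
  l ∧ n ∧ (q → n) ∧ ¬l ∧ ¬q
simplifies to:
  False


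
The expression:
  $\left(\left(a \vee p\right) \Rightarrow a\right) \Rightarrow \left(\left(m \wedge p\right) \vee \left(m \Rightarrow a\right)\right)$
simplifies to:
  $a \vee p \vee \neg m$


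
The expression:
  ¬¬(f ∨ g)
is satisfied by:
  {g: True, f: True}
  {g: True, f: False}
  {f: True, g: False}


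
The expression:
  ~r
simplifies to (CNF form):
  ~r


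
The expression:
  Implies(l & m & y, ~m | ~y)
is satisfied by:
  {l: False, m: False, y: False}
  {y: True, l: False, m: False}
  {m: True, l: False, y: False}
  {y: True, m: True, l: False}
  {l: True, y: False, m: False}
  {y: True, l: True, m: False}
  {m: True, l: True, y: False}


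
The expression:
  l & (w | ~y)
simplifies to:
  l & (w | ~y)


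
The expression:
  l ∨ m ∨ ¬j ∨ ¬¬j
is always true.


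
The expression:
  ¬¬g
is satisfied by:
  {g: True}


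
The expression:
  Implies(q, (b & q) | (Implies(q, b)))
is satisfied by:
  {b: True, q: False}
  {q: False, b: False}
  {q: True, b: True}


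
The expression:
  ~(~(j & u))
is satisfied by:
  {j: True, u: True}


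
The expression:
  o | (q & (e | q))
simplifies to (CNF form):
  o | q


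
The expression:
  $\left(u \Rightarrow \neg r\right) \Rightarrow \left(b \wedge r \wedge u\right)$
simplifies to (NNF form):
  $r \wedge u$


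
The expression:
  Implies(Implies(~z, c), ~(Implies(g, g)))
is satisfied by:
  {z: False, c: False}


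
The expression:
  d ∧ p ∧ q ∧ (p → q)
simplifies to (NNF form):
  d ∧ p ∧ q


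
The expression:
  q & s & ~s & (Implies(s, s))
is never true.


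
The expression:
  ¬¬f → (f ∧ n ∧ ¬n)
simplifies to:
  ¬f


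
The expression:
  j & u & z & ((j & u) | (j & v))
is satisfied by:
  {z: True, j: True, u: True}


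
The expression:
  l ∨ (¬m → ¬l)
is always true.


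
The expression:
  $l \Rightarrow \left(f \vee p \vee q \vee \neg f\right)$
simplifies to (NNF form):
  $\text{True}$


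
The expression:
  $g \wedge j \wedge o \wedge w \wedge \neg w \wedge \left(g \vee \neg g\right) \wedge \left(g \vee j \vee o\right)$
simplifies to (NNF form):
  $\text{False}$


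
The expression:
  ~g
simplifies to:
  ~g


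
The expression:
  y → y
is always true.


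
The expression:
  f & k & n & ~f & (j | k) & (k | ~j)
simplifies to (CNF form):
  False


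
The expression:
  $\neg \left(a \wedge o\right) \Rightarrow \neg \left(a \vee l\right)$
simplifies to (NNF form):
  $\left(a \wedge o\right) \vee \left(\neg a \wedge \neg l\right)$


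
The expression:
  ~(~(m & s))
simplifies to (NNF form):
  m & s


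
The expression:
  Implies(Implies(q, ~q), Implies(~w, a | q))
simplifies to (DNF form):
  a | q | w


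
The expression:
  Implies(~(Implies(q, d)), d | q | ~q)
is always true.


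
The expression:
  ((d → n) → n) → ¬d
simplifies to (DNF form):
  ¬d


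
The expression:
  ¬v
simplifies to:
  ¬v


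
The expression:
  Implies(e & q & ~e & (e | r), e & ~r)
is always true.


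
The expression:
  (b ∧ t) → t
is always true.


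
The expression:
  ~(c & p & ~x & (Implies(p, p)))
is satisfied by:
  {x: True, p: False, c: False}
  {p: False, c: False, x: False}
  {x: True, c: True, p: False}
  {c: True, p: False, x: False}
  {x: True, p: True, c: False}
  {p: True, x: False, c: False}
  {x: True, c: True, p: True}


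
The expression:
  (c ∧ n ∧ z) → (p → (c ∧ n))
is always true.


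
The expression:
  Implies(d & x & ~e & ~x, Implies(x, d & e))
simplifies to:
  True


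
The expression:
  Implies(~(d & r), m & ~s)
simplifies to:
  (d | m) & (m | r) & (d | ~s) & (r | ~s)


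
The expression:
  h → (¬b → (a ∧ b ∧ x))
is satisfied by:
  {b: True, h: False}
  {h: False, b: False}
  {h: True, b: True}


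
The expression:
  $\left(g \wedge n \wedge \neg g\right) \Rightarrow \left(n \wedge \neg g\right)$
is always true.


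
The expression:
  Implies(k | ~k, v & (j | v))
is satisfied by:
  {v: True}


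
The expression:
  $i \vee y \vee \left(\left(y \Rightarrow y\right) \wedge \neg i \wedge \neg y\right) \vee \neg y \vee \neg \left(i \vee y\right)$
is always true.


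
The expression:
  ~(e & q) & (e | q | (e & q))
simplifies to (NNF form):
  (e & ~q) | (q & ~e)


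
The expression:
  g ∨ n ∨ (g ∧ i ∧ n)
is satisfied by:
  {n: True, g: True}
  {n: True, g: False}
  {g: True, n: False}


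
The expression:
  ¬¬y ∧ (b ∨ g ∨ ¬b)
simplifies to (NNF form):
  y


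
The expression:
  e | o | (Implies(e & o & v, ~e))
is always true.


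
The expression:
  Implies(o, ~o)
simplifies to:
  ~o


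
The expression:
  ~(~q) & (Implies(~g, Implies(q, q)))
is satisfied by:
  {q: True}


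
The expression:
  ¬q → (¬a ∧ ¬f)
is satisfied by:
  {q: True, a: False, f: False}
  {f: True, q: True, a: False}
  {q: True, a: True, f: False}
  {f: True, q: True, a: True}
  {f: False, a: False, q: False}


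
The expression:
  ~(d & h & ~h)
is always true.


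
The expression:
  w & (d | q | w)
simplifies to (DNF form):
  w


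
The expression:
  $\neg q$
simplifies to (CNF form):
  $\neg q$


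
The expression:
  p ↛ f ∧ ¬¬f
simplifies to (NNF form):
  False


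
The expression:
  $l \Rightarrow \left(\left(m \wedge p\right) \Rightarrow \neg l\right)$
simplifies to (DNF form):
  $\neg l \vee \neg m \vee \neg p$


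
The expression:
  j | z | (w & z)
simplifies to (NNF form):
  j | z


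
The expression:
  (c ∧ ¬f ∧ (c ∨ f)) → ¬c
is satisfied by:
  {f: True, c: False}
  {c: False, f: False}
  {c: True, f: True}


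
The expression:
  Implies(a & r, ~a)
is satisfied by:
  {a: False, r: False}
  {r: True, a: False}
  {a: True, r: False}


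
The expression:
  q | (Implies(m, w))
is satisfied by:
  {w: True, q: True, m: False}
  {w: True, m: False, q: False}
  {q: True, m: False, w: False}
  {q: False, m: False, w: False}
  {w: True, q: True, m: True}
  {w: True, m: True, q: False}
  {q: True, m: True, w: False}


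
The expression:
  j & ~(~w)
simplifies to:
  j & w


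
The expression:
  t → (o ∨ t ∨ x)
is always true.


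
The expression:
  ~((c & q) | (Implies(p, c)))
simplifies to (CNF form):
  p & ~c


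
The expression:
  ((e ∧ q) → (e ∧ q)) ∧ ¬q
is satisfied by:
  {q: False}


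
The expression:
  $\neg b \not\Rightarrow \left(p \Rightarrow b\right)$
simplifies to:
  $p \wedge \neg b$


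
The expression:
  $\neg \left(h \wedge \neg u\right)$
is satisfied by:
  {u: True, h: False}
  {h: False, u: False}
  {h: True, u: True}


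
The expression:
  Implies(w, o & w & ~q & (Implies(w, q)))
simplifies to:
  ~w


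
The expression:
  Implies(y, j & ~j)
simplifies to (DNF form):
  ~y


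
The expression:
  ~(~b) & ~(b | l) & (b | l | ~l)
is never true.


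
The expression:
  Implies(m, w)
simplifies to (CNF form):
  w | ~m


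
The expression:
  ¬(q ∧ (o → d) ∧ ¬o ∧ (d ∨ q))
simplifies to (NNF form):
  o ∨ ¬q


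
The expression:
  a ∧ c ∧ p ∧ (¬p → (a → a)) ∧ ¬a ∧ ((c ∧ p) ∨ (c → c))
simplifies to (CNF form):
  False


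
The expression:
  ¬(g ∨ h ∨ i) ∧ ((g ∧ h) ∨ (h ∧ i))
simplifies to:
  False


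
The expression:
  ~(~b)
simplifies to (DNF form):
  b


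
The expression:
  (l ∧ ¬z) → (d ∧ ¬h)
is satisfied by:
  {d: True, z: True, h: False, l: False}
  {z: True, h: False, l: False, d: False}
  {d: True, z: True, h: True, l: False}
  {z: True, h: True, l: False, d: False}
  {d: True, h: False, l: False, z: False}
  {d: False, h: False, l: False, z: False}
  {d: True, h: True, l: False, z: False}
  {h: True, d: False, l: False, z: False}
  {d: True, l: True, z: True, h: False}
  {l: True, z: True, d: False, h: False}
  {d: True, l: True, z: True, h: True}
  {l: True, z: True, h: True, d: False}
  {l: True, d: True, z: False, h: False}


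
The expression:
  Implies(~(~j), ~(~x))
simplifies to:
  x | ~j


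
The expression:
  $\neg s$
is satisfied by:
  {s: False}


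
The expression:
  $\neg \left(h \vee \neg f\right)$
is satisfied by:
  {f: True, h: False}


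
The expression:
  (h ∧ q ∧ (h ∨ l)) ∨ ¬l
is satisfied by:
  {h: True, q: True, l: False}
  {h: True, q: False, l: False}
  {q: True, h: False, l: False}
  {h: False, q: False, l: False}
  {h: True, l: True, q: True}


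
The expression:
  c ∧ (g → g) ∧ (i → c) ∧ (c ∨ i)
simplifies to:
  c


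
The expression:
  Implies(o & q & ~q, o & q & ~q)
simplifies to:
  True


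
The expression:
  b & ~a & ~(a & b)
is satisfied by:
  {b: True, a: False}


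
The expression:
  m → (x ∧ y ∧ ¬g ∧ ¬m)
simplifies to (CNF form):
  ¬m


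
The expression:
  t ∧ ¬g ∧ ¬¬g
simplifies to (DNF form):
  False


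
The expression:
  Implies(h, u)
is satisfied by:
  {u: True, h: False}
  {h: False, u: False}
  {h: True, u: True}


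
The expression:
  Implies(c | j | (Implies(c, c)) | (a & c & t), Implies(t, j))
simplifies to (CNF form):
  j | ~t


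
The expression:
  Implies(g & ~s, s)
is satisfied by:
  {s: True, g: False}
  {g: False, s: False}
  {g: True, s: True}
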